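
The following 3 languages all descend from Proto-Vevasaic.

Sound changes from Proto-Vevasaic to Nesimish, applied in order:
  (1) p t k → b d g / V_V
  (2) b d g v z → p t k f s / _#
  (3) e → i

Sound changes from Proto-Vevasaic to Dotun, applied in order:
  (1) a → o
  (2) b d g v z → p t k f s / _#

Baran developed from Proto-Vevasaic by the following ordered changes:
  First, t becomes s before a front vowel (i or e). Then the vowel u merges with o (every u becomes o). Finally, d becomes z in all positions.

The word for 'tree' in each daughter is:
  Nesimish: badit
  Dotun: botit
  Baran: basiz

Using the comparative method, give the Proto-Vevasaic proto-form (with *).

*batid

Position 3: Nesimish has d, Dotun has t, Baran has s. Taking the neighbouring segments as reconstructed: Nesimish d could go back to *t or *d; Dotun t can only go back to *t; Baran s could go back to *t or *s — the one source consistent with every daughter is *t.
Position 5: Nesimish has t, Dotun has t, Baran has z. Taking the neighbouring segments as reconstructed: Nesimish t could go back to *t or *d; Dotun t could go back to *t or *d; Baran z could go back to *d or *z — the one source consistent with every daughter is *d.
Continuing position by position gives *batid; check it forward:
Nesimish: *batid > badid > badit  (by intervocalic voicing, final devoicing)
Dotun: start from *batid.
  rule 1 (vowel merger): batid → botid
  rule 2 (final devoicing): botid → botit
  ⇒ Dotun botit
Baran: *batid
  batid → basid   [palatalisation]
  basid (rule 2 does not apply)
  basid → basiz   [unconditioned shift]
  giving Baran basiz.
No other proto-form is consistent with every reflex, so the reconstruction is *batid.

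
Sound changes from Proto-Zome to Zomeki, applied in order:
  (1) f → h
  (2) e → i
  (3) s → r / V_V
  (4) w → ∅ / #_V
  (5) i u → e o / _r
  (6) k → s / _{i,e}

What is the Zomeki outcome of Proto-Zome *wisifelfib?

Zomeki: *wisifelfib > wisihelhib > wisihilhib > wirihilhib > irihilhib > erihilhib  (by unconditioned shift, vowel merger, rhotacism, glide loss, pre-rhotic lowering)

erihilhib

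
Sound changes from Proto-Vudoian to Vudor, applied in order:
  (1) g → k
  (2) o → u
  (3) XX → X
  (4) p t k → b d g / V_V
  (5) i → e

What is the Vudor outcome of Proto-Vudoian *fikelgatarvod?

Vudor: *fikelgatarvod
  fikelgatarvod → fikelkatarvod   [unconditioned shift]
  fikelkatarvod → fikelkatarvud   [vowel merger]
  fikelkatarvud (rule 3 does not apply)
  fikelkatarvud → figelkadarvud   [intervocalic voicing]
  figelkadarvud → fegelkadarvud   [vowel merger]
  giving Vudor fegelkadarvud.

fegelkadarvud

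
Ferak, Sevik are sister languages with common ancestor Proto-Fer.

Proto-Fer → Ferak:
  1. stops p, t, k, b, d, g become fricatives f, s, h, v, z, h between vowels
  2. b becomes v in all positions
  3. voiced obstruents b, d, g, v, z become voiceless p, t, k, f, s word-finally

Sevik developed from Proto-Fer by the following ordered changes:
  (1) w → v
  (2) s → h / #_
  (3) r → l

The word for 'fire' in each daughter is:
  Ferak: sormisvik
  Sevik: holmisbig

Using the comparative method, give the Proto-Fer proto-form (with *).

Position 3: Ferak has r, Sevik has l. Ferak preserves r here (none of its changes turn any other segment into r), so the proto-segment is *r.
Position 7: Ferak has v, Sevik has b. Sevik preserves b here (none of its changes turn any other segment into b), so the proto-segment is *b.
This points to *sormisbig. Verify forward in each daughter:
Ferak: *sormisbig
  sormisbig (rule 1 does not apply)
  sormisbig → sormisvig   [unconditioned shift]
  sormisvig → sormisvik   [final devoicing]
  giving Ferak sormisvik.
Sevik: *sormisbig
  sormisbig (rule 1 does not apply)
  sormisbig → hormisbig   [debuccalisation]
  hormisbig → holmisbig   [unconditioned shift]
  giving Sevik holmisbig.
*sormisbig is the unique common source.

*sormisbig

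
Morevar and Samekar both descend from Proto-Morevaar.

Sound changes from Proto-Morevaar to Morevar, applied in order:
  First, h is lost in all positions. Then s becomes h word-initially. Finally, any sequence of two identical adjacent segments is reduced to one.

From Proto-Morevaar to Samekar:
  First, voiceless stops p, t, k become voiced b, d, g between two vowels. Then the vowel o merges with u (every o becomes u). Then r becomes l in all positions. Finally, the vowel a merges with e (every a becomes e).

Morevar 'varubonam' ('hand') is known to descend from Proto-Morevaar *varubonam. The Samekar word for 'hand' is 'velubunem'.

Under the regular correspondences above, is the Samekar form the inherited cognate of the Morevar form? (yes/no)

yes

Derive the expected Samekar reflex of *varubonam:
Samekar: *varubonam
  varubonam (rule 1 does not apply)
  varubonam → varubunam   [vowel merger]
  varubunam → valubunam   [unconditioned shift]
  valubunam → velubunem   [vowel merger]
  giving Samekar velubunem.
Samekar 'velubunem' matches the regular reflex exactly, so the pair is cognate.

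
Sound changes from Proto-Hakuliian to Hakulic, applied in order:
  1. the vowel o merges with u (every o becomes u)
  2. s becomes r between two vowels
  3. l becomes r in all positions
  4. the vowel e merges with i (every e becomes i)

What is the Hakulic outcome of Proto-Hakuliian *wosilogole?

Hakulic: *wosilogole > wusilugule > wurilugule > wurirugure > wuriruguri  (by vowel merger, rhotacism, unconditioned shift, vowel merger)

wuriruguri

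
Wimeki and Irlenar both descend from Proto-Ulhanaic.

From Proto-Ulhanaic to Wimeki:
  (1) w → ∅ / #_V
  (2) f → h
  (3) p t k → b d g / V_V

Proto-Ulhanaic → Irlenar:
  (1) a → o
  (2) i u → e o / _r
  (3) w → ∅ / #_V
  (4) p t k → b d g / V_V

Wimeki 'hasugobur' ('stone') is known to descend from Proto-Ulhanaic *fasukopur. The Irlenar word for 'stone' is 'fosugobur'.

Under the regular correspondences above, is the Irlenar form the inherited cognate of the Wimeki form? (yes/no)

no

Derive the expected Irlenar reflex of *fasukopur:
Irlenar: *fasukopur
  fasukopur → fosukopur   [vowel merger]
  fosukopur → fosukopor   [pre-rhotic lowering]
  fosukopor (rule 3 does not apply)
  fosukopor → fosugobor   [intervocalic voicing]
  giving Irlenar fosugobor.
The regular Irlenar reflex would be 'fosugobor', but the attested form is 'fosugobur'. The correspondence is irregular, so they are not cognates (the Irlenar form has a different source).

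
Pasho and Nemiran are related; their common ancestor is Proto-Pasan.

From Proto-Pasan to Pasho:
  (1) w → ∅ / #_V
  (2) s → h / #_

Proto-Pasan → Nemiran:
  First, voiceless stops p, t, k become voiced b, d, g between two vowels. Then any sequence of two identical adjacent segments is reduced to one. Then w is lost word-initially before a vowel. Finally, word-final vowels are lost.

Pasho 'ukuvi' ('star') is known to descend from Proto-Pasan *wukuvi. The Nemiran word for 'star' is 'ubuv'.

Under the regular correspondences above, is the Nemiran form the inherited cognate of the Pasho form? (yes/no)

Derive the expected Nemiran reflex of *wukuvi:
Nemiran: start from *wukuvi.
  rule 1 (intervocalic voicing): wukuvi → wuguvi
  rule 2: no change — wuguvi
  rule 3 (glide loss): wuguvi → uguvi
  rule 4 (apocope): uguvi → uguv
  ⇒ Nemiran uguv
The regular Nemiran reflex would be 'uguv', but the attested form is 'ubuv'. The correspondence is irregular, so they are not cognates (the Nemiran form has a different source).

no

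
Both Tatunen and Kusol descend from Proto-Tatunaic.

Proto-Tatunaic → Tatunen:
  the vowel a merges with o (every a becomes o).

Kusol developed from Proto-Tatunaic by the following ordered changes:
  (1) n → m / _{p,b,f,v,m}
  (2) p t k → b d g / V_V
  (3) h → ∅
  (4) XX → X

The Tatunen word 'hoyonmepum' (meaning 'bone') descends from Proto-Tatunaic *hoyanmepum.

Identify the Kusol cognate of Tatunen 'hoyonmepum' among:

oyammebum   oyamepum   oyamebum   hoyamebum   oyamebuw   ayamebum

Kusol: start from *hoyanmepum.
  rule 1 (nasal place assimilation): hoyanmepum → hoyammepum
  rule 2 (intervocalic voicing): hoyammepum → hoyammebum
  rule 3 (h-loss): hoyammebum → oyammebum
  rule 4 (degemination): oyammebum → oyamebum
  ⇒ Kusol oyamebum

oyamebum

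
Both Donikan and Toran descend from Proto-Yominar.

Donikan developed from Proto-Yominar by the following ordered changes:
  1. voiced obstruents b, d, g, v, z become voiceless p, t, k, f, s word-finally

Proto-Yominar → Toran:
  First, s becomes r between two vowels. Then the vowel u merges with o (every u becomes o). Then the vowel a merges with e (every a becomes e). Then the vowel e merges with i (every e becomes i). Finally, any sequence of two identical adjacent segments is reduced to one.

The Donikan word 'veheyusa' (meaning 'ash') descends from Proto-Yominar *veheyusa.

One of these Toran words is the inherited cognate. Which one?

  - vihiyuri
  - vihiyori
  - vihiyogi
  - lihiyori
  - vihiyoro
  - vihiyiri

Toran: *veheyusa
  veheyusa → veheyura   [rhotacism]
  veheyura → veheyora   [vowel merger]
  veheyora → veheyore   [vowel merger]
  veheyore → vihiyori   [vowel merger]
  vihiyori (rule 5 does not apply)
  giving Toran vihiyori.
Among the options, 'vihiyori' alone shows every Toran change applied in order.

vihiyori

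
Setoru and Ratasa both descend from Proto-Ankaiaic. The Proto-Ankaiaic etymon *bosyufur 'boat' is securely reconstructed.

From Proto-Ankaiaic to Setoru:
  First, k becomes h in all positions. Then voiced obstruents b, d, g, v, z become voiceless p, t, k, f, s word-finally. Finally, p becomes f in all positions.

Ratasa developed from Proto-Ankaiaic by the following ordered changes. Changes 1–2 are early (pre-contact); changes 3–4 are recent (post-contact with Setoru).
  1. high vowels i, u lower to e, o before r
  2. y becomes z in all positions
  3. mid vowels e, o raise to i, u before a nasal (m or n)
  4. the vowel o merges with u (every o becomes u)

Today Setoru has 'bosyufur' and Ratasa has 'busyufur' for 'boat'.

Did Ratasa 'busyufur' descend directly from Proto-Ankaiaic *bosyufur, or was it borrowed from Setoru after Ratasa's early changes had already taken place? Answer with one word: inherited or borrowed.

borrowed

If inherited, *bosyufur would pass through all of Ratasa's changes:
Ratasa: start from *bosyufur.
  rule 1 (pre-rhotic lowering): bosyufur → bosyufor
  rule 2 (unconditioned shift): bosyufor → boszufor
  rule 3: no change — boszufor
  rule 4 (vowel merger): boszufor → buszufur
  ⇒ Ratasa buszufur
If borrowed from Setoru 'bosyufur' after the early changes, it would undergo only the recent ones:
  rule 3 (pre-nasal raising): no change (bosyufur)
  rule 4 (vowel merger): bosyufur → busyufur
  ⇒ as a loan: busyufur
Ratasa 'busyufur' matches the loan outcome 'busyufur', not the inherited 'buszufur' — it skipped the early Ratasa changes, so it was borrowed from Setoru.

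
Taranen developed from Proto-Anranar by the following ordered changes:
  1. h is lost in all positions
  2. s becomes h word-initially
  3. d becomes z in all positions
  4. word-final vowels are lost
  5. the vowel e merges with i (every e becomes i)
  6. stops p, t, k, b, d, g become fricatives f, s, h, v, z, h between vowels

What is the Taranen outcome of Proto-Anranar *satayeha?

hasayi

Taranen: *satayeha
  satayeha → satayea   [h-loss]
  satayea → hatayea   [debuccalisation]
  hatayea (rule 3 does not apply)
  hatayea → hataye   [apocope]
  hataye → hatayi   [vowel merger]
  hatayi → hasayi   [intervocalic lenition]
  giving Taranen hasayi.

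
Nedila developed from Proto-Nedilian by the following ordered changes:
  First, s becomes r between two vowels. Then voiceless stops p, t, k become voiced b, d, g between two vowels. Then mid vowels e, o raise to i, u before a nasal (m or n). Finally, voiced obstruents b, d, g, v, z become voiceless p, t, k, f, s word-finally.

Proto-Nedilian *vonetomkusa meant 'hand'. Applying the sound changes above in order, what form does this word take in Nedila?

vunedumkura

Nedila: *vonetomkusa > vonetomkura > vonedomkura > vunedumkura  (by rhotacism, intervocalic voicing, pre-nasal raising)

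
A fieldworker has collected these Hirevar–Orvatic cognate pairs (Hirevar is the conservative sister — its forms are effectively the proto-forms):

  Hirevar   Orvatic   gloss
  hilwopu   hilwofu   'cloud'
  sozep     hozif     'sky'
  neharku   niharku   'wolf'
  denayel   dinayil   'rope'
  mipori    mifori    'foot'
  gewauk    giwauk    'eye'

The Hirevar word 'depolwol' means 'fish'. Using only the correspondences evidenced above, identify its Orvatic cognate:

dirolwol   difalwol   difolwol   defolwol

difolwol

sozep ~ hozif — Hirevar e corresponds to Orvatic i after a consonant, before a labial obstruent.
mipori ~ mifori — Hirevar p corresponds to Orvatic f between vowels (before a back vowel).
Applying these to Hirevar 'depolwol':
  depolwol → dipolwol   (e→i after a consonant, before a labial obstruent)
  dipolwol → difolwol   (p→f between vowels (before a back vowel))
So the Orvatic cognate is 'difolwol'.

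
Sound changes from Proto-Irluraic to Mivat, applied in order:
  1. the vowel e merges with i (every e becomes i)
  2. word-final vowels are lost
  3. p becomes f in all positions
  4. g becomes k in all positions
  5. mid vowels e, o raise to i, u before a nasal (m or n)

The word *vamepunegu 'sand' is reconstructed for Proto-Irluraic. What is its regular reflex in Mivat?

vamifunik

Mivat: *vamepunegu
  vamepunegu → vamipunigu   [vowel merger]
  vamipunigu → vamipunig   [apocope]
  vamipunig → vamifunig   [unconditioned shift]
  vamifunig → vamifunik   [unconditioned shift]
  vamifunik (rule 5 does not apply)
  giving Mivat vamifunik.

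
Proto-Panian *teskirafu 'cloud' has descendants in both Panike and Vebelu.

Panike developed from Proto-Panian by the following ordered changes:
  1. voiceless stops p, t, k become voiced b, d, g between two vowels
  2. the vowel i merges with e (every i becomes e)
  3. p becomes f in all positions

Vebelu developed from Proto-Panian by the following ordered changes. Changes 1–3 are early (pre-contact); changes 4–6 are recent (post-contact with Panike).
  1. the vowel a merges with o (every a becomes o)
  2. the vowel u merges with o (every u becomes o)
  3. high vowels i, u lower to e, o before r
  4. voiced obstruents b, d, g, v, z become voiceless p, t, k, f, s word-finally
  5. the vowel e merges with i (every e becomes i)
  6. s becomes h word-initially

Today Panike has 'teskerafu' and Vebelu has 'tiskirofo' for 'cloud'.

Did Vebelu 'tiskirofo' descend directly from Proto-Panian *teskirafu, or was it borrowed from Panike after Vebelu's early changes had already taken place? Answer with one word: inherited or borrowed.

inherited

If inherited, *teskirafu would pass through all of Vebelu's changes:
Vebelu: *teskirafu
  teskirafu → teskirofu   [vowel merger]
  teskirofu → teskirofo   [vowel merger]
  teskirofo → teskerofo   [pre-rhotic lowering]
  teskerofo (rule 4 does not apply)
  teskerofo → tiskirofo   [vowel merger]
  tiskirofo (rule 6 does not apply)
  giving Vebelu tiskirofo.
If borrowed from Panike 'teskerafu' after the early changes, it would undergo only the recent ones:
  rule 4 (final devoicing): no change (teskerafu)
  rule 5 (vowel merger): teskerafu → tiskirafu
  rule 6 (debuccalisation): no change (tiskirafu)
  ⇒ as a loan: tiskirafu
Vebelu 'tiskirofo' matches the inherited outcome exactly, so it is an inherited cognate, not a loan.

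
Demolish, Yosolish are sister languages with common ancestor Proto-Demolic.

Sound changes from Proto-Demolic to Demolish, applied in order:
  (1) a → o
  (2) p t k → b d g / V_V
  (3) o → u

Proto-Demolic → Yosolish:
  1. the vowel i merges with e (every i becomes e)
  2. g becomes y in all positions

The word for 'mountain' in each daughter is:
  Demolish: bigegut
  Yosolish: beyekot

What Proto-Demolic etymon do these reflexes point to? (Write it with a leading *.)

Position 5: Demolish has g, Yosolish has k. Yosolish preserves k here (none of its changes turn any other segment into k), so the proto-segment is *k.
Position 6: Demolish has u, Yosolish has o. Yosolish preserves o here (none of its changes turn any other segment into o), so the proto-segment is *o.
Position 2: Demolish has i, Yosolish has e. Demolish preserves i here (none of its changes turn any other segment into i), so the proto-segment is *i.
Verify the candidate proto-form against each daughter:
Demolish: *bigekot > bigegot > bigegut  (by intervocalic voicing, vowel merger)
Yosolish: *bigekot
  bigekot → begekot   [vowel merger]
  begekot → beyekot   [unconditioned shift]
  giving Yosolish beyekot.
Only *bigekot yields all of Demolish bigegut, Yosolish beyekot.

*bigekot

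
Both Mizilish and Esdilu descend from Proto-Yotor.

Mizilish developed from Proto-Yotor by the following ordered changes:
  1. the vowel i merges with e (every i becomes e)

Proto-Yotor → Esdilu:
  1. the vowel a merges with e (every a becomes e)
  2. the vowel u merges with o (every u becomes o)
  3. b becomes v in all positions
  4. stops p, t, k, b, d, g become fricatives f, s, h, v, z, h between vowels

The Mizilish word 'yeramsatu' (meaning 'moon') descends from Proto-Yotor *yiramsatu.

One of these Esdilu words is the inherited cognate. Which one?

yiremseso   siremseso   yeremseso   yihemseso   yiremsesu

yiremseso

Esdilu: *yiramsatu > yiremsetu > yiremseto > yiremseso  (by vowel merger, vowel merger, intervocalic lenition)
The other candidates each miss or misapply at least one Esdilu change.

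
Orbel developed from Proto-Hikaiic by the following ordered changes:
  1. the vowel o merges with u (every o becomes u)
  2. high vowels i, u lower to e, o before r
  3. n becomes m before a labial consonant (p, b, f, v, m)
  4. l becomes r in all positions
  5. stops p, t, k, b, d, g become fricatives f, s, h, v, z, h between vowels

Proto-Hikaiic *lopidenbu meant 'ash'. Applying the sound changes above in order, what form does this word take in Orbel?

rufizembu

Orbel: start from *lopidenbu.
  rule 1 (vowel merger): lopidenbu → lupidenbu
  rule 2: no change — lupidenbu
  rule 3 (nasal place assimilation): lupidenbu → lupidembu
  rule 4 (unconditioned shift): lupidembu → rupidembu
  rule 5 (intervocalic lenition): rupidembu → rufizembu
  ⇒ Orbel rufizembu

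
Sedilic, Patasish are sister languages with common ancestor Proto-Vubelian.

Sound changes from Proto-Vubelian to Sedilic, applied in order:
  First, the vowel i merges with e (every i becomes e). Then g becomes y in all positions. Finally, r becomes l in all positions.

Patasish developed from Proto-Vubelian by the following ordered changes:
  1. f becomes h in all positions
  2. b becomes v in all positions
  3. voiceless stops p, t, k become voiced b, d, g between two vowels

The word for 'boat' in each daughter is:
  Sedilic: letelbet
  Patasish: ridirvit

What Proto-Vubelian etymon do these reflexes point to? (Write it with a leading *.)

*ritirbit

Position 6: Sedilic has b, Patasish has v. Sedilic preserves b here (none of its changes turn any other segment into b), so the proto-segment is *b.
Position 7: Sedilic has e, Patasish has i. Patasish preserves i here (none of its changes turn any other segment into i), so the proto-segment is *i.
Verify the candidate proto-form against each daughter:
Sedilic: *ritirbit
  ritirbit → reterbet   [vowel merger]
  reterbet (rule 2 does not apply)
  reterbet → letelbet   [unconditioned shift]
  giving Sedilic letelbet.
Patasish: *ritirbit
  ritirbit (rule 1 does not apply)
  ritirbit → ritirvit   [unconditioned shift]
  ritirvit → ridirvit   [intervocalic voicing]
  giving Patasish ridirvit.
*ritirbit is the unique common source.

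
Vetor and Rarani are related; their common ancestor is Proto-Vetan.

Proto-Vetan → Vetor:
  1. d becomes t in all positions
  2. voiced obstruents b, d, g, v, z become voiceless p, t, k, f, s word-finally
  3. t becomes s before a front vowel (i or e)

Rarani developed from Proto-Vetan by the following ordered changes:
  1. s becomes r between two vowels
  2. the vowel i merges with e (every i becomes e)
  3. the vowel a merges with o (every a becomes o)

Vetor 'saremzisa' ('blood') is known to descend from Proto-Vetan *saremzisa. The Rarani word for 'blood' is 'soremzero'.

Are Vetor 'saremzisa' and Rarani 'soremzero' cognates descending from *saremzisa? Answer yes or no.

yes

Derive the expected Rarani reflex of *saremzisa:
Rarani: *saremzisa
  saremzisa → saremzira   [rhotacism]
  saremzira → saremzera   [vowel merger]
  saremzera → soremzero   [vowel merger]
  giving Rarani soremzero.
Rarani 'soremzero' matches the regular reflex exactly, so the pair is cognate.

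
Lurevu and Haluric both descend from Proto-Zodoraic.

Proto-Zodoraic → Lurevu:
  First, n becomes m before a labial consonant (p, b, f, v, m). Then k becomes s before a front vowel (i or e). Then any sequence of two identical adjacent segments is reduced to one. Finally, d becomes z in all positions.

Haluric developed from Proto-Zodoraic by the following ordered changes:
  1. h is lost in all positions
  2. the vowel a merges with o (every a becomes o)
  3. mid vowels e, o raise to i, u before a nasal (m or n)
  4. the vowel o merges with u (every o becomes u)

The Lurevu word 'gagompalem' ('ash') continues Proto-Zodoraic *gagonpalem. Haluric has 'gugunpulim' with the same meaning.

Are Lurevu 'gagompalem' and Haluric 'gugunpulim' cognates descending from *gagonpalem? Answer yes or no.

Derive the expected Haluric reflex of *gagonpalem:
Haluric: *gagonpalem > gogonpolem > gogunpolim > gugunpulim  (by vowel merger, pre-nasal raising, vowel merger)
Haluric 'gugunpulim' matches the regular reflex exactly, so the pair is cognate.

yes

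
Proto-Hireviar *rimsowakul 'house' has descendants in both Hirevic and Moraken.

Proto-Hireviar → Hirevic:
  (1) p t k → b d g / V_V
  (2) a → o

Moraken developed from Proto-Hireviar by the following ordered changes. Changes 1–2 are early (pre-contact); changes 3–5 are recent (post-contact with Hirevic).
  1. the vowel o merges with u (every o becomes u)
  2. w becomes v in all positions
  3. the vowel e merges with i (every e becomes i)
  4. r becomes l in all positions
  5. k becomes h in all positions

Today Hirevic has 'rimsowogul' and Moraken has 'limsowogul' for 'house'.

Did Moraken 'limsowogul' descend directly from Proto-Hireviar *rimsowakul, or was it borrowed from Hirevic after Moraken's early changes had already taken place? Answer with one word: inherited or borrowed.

If inherited, *rimsowakul would pass through all of Moraken's changes:
Moraken: start from *rimsowakul.
  rule 1 (vowel merger): rimsowakul → rimsuwakul
  rule 2 (unconditioned shift): rimsuwakul → rimsuvakul
  rule 3: no change — rimsuvakul
  rule 4 (unconditioned shift): rimsuvakul → limsuvakul
  rule 5 (unconditioned shift): limsuvakul → limsuvahul
  ⇒ Moraken limsuvahul
If borrowed from Hirevic 'rimsowogul' after the early changes, it would undergo only the recent ones:
  rule 3 (vowel merger): no change (rimsowogul)
  rule 4 (unconditioned shift): rimsowogul → limsowogul
  rule 5 (unconditioned shift): no change (limsowogul)
  ⇒ as a loan: limsowogul
Moraken 'limsowogul' matches the loan outcome 'limsowogul', not the inherited 'limsuvahul' — it skipped the early Moraken changes, so it was borrowed from Hirevic.

borrowed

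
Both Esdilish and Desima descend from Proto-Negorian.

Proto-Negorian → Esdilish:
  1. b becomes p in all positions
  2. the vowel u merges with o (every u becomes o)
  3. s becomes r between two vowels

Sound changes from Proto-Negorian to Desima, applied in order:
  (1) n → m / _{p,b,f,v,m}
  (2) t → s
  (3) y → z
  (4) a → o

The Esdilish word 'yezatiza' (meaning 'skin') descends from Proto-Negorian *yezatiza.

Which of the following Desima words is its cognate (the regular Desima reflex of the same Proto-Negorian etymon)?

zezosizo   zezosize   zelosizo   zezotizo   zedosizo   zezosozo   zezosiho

zezosizo

Desima: *yezatiza > yezasiza > zezasiza > zezosizo  (by unconditioned shift, unconditioned shift, vowel merger)
Only 'zezosizo' matches the regular Desima development of *yezatiza.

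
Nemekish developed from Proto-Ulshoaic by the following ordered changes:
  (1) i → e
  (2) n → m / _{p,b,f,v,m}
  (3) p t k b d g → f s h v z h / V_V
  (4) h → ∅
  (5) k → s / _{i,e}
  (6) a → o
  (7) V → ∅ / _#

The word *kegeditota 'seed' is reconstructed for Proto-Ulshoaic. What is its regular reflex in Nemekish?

seezesos

Nemekish: *kegeditota
  kegeditota → kegedetota   [vowel merger]
  kegedetota (rule 2 does not apply)
  kegedetota → kehezesosa   [intervocalic lenition]
  kehezesosa → keezesosa   [h-loss]
  keezesosa → seezesosa   [palatalisation]
  seezesosa → seezesoso   [vowel merger]
  seezesoso → seezesos   [apocope]
  giving Nemekish seezesos.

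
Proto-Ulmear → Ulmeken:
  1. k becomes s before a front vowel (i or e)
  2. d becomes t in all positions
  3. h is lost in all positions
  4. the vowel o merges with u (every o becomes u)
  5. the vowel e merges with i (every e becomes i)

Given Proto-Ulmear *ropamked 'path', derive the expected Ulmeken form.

Ulmeken: start from *ropamked.
  rule 1 (palatalisation): ropamked → ropamsed
  rule 2 (unconditioned shift): ropamsed → ropamset
  rule 3: no change — ropamset
  rule 4 (vowel merger): ropamset → rupamset
  rule 5 (vowel merger): rupamset → rupamsit
  ⇒ Ulmeken rupamsit

rupamsit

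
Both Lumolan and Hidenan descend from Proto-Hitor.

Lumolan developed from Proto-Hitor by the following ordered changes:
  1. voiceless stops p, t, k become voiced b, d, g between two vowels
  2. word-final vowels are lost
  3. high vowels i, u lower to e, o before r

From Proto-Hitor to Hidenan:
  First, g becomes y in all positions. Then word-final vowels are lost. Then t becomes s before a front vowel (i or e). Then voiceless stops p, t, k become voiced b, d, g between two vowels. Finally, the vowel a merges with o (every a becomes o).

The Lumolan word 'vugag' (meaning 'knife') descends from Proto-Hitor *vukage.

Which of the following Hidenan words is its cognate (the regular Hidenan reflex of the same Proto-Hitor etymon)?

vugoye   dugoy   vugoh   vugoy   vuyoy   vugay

vugoy

Hidenan: *vukage > vukaye > vukay > vugay > vugoy  (by unconditioned shift, apocope, intervocalic voicing, vowel merger)
Among the options, 'vugoy' alone shows every Hidenan change applied in order.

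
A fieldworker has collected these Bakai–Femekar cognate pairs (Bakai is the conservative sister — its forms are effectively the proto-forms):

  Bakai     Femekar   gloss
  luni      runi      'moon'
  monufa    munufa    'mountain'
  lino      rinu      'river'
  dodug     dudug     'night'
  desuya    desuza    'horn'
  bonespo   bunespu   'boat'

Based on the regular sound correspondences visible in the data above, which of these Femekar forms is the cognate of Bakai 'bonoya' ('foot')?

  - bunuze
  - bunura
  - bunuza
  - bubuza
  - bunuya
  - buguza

monufa ~ munufa, bonespo ~ bunespu — Bakai o corresponds to Femekar u after a consonant, before a nasal.
dodug ~ dudug — Bakai o corresponds to Femekar u after a consonant, before a consonant other than r, m, n, p, b, f, v.
desuya ~ desuza — Bakai y corresponds to Femekar z between vowels (before a back vowel).
Applying these to Bakai 'bonoya':
  bonoya → bunoya   (o→u after a consonant, before a nasal)
  bunoya → bunuya   (o→u after a consonant, before a consonant other than r, m, n, p, b, f, v)
  bunuya → bunuza   (y→z between vowels (before a back vowel))
So the Femekar cognate is 'bunuza'.

bunuza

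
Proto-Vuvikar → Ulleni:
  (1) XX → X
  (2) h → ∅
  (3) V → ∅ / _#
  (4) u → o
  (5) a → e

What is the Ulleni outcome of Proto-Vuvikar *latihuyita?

Ulleni: *latihuyita > latiuyita > latiuyit > latioyit > letioyit  (by h-loss, apocope, vowel merger, vowel merger)

letioyit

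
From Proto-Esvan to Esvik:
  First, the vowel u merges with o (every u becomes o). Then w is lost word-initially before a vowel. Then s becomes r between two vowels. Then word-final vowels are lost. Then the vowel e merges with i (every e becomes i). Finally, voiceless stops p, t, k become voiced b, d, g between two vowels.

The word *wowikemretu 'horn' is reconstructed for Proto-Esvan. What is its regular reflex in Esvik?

owigimrit

Esvik: start from *wowikemretu.
  rule 1 (vowel merger): wowikemretu → wowikemreto
  rule 2 (glide loss): wowikemreto → owikemreto
  rule 3: no change — owikemreto
  rule 4 (apocope): owikemreto → owikemret
  rule 5 (vowel merger): owikemret → owikimrit
  rule 6 (intervocalic voicing): owikimrit → owigimrit
  ⇒ Esvik owigimrit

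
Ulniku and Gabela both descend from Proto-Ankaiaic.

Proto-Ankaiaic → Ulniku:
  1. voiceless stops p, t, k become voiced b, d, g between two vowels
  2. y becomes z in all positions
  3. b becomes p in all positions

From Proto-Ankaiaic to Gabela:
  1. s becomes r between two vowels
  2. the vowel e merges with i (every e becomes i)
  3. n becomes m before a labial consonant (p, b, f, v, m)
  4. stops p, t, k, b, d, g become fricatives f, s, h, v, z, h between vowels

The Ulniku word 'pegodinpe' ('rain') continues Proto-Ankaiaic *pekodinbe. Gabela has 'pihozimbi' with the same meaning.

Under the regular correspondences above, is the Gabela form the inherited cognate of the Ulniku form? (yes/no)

Derive the expected Gabela reflex of *pekodinbe:
Gabela: *pekodinbe
  pekodinbe (rule 1 does not apply)
  pekodinbe → pikodinbi   [vowel merger]
  pikodinbi → pikodimbi   [nasal place assimilation]
  pikodimbi → pihozimbi   [intervocalic lenition]
  giving Gabela pihozimbi.
Gabela 'pihozimbi' matches the regular reflex exactly, so the pair is cognate.

yes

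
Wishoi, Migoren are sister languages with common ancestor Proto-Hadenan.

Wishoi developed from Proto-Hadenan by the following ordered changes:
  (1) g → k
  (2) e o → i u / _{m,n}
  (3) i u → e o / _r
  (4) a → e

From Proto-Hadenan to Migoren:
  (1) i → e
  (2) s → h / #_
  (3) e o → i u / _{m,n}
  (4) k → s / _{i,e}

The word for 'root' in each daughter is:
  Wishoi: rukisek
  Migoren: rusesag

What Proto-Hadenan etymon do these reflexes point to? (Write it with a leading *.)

Position 7: Wishoi has k, Migoren has g. Migoren preserves g here (none of its changes turn any other segment into g), so the proto-segment is *g.
Position 3: Wishoi has k, Migoren has s. Taking the neighbouring segments as reconstructed: Wishoi k could go back to *k or *g; Migoren s could go back to *k or *s — the one source consistent with every daughter is *k.
Position 4: Wishoi has i, Migoren has e. Taking the neighbouring segments as reconstructed: Wishoi i can only go back to *i; Migoren e could go back to *e or *i — the one source consistent with every daughter is *i.
Verify the candidate proto-form against each daughter:
Wishoi: *rukisag
  rukisag → rukisak   [unconditioned shift]
  rukisak (rule 2 does not apply)
  rukisak (rule 3 does not apply)
  rukisak → rukisek   [vowel merger]
  giving Wishoi rukisek.
Migoren: *rukisag > rukesag > rusesag  (by vowel merger, palatalisation)
Only *rukisag yields all of Wishoi rukisek, Migoren rusesag.

*rukisag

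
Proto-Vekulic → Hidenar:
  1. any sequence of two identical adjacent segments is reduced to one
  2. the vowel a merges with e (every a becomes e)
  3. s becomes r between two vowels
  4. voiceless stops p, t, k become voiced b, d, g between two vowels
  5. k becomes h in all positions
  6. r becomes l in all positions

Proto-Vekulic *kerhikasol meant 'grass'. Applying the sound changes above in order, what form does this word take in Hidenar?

helhigelol

Hidenar: start from *kerhikasol.
  rule 1: no change — kerhikasol
  rule 2 (vowel merger): kerhikasol → kerhikesol
  rule 3 (rhotacism): kerhikesol → kerhikerol
  rule 4 (intervocalic voicing): kerhikerol → kerhigerol
  rule 5 (unconditioned shift): kerhigerol → herhigerol
  rule 6 (unconditioned shift): herhigerol → helhigelol
  ⇒ Hidenar helhigelol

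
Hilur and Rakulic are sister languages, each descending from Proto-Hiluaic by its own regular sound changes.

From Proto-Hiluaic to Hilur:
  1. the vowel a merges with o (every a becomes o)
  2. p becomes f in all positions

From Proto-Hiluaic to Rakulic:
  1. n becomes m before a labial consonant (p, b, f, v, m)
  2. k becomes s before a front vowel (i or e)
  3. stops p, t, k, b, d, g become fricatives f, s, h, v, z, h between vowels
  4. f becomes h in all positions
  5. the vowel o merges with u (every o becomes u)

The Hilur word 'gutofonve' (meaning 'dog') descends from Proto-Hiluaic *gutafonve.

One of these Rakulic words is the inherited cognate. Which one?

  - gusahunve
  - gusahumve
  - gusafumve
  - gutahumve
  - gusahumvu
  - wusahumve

Rakulic: start from *gutafonve.
  rule 1 (nasal place assimilation): gutafonve → gutafomve
  rule 2: no change — gutafomve
  rule 3 (intervocalic lenition): gutafomve → gusafomve
  rule 4 (unconditioned shift): gusafomve → gusahomve
  rule 5 (vowel merger): gusahomve → gusahumve
  ⇒ Rakulic gusahumve

gusahumve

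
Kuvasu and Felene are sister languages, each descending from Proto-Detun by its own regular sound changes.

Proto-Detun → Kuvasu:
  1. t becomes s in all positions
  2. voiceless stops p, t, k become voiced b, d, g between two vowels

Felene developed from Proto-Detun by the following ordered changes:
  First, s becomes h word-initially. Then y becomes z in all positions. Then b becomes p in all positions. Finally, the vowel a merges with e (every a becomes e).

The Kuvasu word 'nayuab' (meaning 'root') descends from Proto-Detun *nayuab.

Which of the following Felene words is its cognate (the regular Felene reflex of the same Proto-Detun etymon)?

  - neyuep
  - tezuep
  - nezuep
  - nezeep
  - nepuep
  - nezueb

nezuep

Felene: *nayuab > nazuab > nazuap > nezuep  (by unconditioned shift, unconditioned shift, vowel merger)
The other candidates each miss or misapply at least one Felene change.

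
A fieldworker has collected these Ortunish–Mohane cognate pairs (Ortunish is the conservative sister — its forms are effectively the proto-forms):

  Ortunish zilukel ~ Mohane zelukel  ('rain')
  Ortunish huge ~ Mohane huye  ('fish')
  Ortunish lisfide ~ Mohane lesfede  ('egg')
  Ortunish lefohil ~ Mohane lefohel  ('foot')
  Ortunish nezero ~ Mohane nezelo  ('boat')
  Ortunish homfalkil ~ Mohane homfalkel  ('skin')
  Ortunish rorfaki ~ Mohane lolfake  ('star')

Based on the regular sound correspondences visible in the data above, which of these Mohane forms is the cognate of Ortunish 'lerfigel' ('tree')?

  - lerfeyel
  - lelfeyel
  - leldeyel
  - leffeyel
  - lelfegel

lelfeyel

rorfaki ~ lolfake — Ortunish r corresponds to Mohane l after a vowel, before a labial obstruent.
zilukel ~ zelukel, lisfide ~ lesfede — Ortunish i corresponds to Mohane e after a consonant, before a consonant other than r, m, n, p, b, f, v.
huge ~ huye — Ortunish g corresponds to Mohane y between vowels (before a front vowel).
Applying these to Ortunish 'lerfigel':
  lerfigel → lelfigel   (r→l after a vowel, before a labial obstruent)
  lelfigel → lelfegel   (i→e after a consonant, before a consonant other than r, m, n, p, b, f, v)
  lelfegel → lelfeyel   (g→y between vowels (before a front vowel))
So the Mohane cognate is 'lelfeyel'.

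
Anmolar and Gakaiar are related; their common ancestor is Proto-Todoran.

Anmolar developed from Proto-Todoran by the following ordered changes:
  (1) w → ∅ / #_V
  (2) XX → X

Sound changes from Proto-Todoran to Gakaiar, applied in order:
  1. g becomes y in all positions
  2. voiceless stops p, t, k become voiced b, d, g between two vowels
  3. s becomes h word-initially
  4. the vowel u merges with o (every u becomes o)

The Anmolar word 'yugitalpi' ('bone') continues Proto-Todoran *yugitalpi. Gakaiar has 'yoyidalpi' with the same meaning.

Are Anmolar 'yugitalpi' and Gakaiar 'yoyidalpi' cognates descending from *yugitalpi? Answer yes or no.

yes

Derive the expected Gakaiar reflex of *yugitalpi:
Gakaiar: *yugitalpi > yuyitalpi > yuyidalpi > yoyidalpi  (by unconditioned shift, intervocalic voicing, vowel merger)
Gakaiar 'yoyidalpi' matches the regular reflex exactly, so the pair is cognate.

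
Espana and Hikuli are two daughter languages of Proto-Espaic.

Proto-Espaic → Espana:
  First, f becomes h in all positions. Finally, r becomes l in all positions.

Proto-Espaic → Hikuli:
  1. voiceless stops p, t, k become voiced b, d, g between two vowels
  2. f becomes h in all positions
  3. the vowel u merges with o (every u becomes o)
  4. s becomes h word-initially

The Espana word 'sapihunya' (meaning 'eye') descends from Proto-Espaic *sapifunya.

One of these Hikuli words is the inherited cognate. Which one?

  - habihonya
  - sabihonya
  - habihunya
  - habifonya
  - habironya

habihonya

Hikuli: *sapifunya
  sapifunya → sabifunya   [intervocalic voicing]
  sabifunya → sabihunya   [unconditioned shift]
  sabihunya → sabihonya   [vowel merger]
  sabihonya → habihonya   [debuccalisation]
  giving Hikuli habihonya.
Among the options, 'habihonya' alone shows every Hikuli change applied in order.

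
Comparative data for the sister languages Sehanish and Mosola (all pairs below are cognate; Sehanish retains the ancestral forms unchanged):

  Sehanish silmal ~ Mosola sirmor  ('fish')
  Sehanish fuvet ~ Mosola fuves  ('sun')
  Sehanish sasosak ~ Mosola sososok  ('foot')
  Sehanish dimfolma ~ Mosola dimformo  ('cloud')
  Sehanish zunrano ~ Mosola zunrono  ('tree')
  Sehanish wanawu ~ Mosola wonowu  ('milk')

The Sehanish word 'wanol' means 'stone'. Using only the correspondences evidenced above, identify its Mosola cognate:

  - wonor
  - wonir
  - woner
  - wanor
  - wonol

wonor

zunrano ~ zunrono, wanawu ~ wonowu — Sehanish a corresponds to Mosola o after a consonant, before a nasal.
silmal ~ sirmor — Sehanish l corresponds to Mosola r word-finally.
Applying these to Sehanish 'wanol':
  wanol → wonol   (a→o after a consonant, before a nasal)
  wonol → wonor   (l→r word-finally)
So the Mosola cognate is 'wonor'.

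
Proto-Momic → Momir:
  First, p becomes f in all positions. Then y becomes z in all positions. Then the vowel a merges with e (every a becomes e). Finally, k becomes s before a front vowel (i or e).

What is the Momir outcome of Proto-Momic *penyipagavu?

Momir: start from *penyipagavu.
  rule 1 (unconditioned shift): penyipagavu → fenyifagavu
  rule 2 (unconditioned shift): fenyifagavu → fenzifagavu
  rule 3 (vowel merger): fenzifagavu → fenzifegevu
  rule 4: no change — fenzifegevu
  ⇒ Momir fenzifegevu

fenzifegevu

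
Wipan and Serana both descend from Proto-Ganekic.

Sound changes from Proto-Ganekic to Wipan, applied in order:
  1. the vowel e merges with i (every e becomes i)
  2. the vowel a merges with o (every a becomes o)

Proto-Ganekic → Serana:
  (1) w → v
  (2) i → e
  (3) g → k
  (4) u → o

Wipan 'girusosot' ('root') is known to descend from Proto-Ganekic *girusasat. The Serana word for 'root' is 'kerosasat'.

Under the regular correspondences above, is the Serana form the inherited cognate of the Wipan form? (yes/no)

Derive the expected Serana reflex of *girusasat:
Serana: *girusasat > gerusasat > kerusasat > kerosasat  (by vowel merger, unconditioned shift, vowel merger)
Serana 'kerosasat' matches the regular reflex exactly, so the pair is cognate.

yes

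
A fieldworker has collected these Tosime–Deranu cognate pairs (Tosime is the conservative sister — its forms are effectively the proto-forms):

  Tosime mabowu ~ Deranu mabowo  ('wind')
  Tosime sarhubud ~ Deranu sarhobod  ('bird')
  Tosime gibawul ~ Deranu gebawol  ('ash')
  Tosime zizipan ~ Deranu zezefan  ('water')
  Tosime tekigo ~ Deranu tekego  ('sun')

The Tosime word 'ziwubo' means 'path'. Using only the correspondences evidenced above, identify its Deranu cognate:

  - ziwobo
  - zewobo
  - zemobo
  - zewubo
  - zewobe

zewobo

zizipan ~ zezefan, tekigo ~ tekego — Tosime i corresponds to Deranu e after a consonant, before a consonant other than r, m, n, p, b, f, v.
sarhubud ~ sarhobod — Tosime u corresponds to Deranu o after a consonant, before a labial obstruent.
Applying these to Tosime 'ziwubo':
  ziwubo → zewubo   (i→e after a consonant, before a consonant other than r, m, n, p, b, f, v)
  zewubo → zewobo   (u→o after a consonant, before a labial obstruent)
So the Deranu cognate is 'zewobo'.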